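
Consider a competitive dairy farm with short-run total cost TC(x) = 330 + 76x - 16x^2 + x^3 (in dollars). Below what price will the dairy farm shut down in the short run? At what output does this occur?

The firm shuts down when price falls below the minimum of average variable cost. AVC = VC/x = 76 - 16x + x^2.
At the minimum of AVC, MC = AVC. MC = 76 - 32x + 3x^2; setting MC = AVC gives 2x^2 - 16x = 0, so x = 8. min AVC = 12.
The firm shuts down for any P below $12.

$12 per unit, at x = 8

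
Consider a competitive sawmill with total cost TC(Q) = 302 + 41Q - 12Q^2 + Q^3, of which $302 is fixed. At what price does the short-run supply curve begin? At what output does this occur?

Short-run supply begins at min AVC. From VC = 41Q - 12Q^2 + Q^3, AVC = 41 - 12Q + Q^2.
At the minimum of AVC, MC = AVC. MC = 41 - 24Q + 3Q^2; setting MC = AVC gives 2Q^2 - 12Q = 0, so Q = 6. min AVC = 5.
So the shutdown price is $5.

$5 per unit, at Q = 6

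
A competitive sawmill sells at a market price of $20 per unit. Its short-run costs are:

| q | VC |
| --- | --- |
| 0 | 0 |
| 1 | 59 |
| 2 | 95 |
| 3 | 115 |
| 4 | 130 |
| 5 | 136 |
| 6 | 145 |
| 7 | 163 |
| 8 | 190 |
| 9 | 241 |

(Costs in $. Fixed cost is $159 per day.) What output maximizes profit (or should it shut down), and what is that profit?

q = 0 (shut down); profit = -$159

Profit at each row (π = 20q − TC): q=0: -159; q=1: -198; q=2: -214; q=3: -214; q=4: -209; q=5: -195; q=6: -184; q=7: -182; q=8: -189; q=9: -220.
Profit is highest at q = 0. Equivalently, the lowest AVC in the table is 163/7 ≈ $23.29 at q = 7, and P = $20 falls below it — price never covers variable cost, so the firm shuts down and loses only its fixed cost.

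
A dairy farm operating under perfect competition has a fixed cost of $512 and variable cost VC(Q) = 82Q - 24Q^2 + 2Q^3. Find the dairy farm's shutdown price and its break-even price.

Shutdown price = min AVC. AVC = 82 - 24Q + 2Q^2, with vertex at Q = 6 and minimum $10.
ATC = 512/Q + 82 - 24Q + 2Q^2. Setting dATC/dQ = −512/Q^2 − 24 + 4Q = 0 gives Q = 8 (since 4·8^3 − 24·8^2 = 512).
min ATC = 512/8 + 82 − 24·8 + 2·8^2 = $82. That is the break-even price.
Between these two prices the firm operates at a loss; above $82 it earns a profit.

Shutdown price = $10; break-even price = $82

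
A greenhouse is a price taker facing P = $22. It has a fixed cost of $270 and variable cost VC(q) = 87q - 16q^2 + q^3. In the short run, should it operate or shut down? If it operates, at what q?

Shut down

Variable cost is VC = 87q - 16q^2 + q^3, so AVC = VC/q = 87 - 16q + q^2 and MC = dTC/dq = 87 - 32q + 3q^2.
The AVC parabola has its vertex at q = 16/2 = 8, where AVC = 87 - 16·8 + 8^2 = $23.
With P < min AVC ($22 < $23), every unit sold adds to the loss.
Best response: produce nothing and absorb the $270 fixed cost.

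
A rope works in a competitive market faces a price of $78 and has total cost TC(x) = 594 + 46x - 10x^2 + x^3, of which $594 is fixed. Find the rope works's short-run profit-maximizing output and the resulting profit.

AVC = 46 - 10x + x^2 has its minimum $21 at x = 5; price $78 clears that bar, so the firm operates.
MC = 46 - 20x + 3x^2. Setting P = MC and taking the root on the rising branch gives x* = 8.
TR = 78·8 = 624. TC = 594 + 240 = 834. Profit = 624 − 834 = -$210.
Shutting down would mean losing the fixed cost of $594, so operating at a loss of $210 is better by $384.

Profit = -$210 at x = 8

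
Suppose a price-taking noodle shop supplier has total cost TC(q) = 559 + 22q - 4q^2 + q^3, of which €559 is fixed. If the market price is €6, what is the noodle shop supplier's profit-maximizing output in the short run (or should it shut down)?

Shut down

From TC, MC = TC'(q) = 22 - 8q + 3q^2 and AVC = VC/q = 22 - 4q + q^2.
The AVC parabola has its vertex at q = 4/2 = 2, where AVC = 22 - 4·2 + 2^2 = €18.
P = €6 lies below min AVC = €18; no output level covers variable cost.
Best response: produce nothing and absorb the €559 fixed cost.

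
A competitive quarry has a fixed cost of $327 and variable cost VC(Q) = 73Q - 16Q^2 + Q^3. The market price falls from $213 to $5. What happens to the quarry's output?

AVC = 73 - 16Q + Q^2, minimized at Q = 8 where min AVC = $9. MC = 73 - 32Q + 3Q^2.
At P = $213 ≥ min AVC, set P = MC on the rising branch: Q = 14.
At P = $5 < min AVC = $9, price no longer covers variable cost at any output, so the firm shuts down: Q = 0.

Output falls from 14 to 0 (the firm shuts down)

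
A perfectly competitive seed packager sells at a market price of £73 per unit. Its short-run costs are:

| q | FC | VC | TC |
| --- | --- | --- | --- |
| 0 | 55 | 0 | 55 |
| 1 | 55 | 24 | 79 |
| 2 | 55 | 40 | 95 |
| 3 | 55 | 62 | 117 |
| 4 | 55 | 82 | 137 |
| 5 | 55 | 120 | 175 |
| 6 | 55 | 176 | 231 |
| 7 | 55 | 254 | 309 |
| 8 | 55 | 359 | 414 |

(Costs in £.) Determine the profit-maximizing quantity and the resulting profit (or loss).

q = 6; profit = £207

Tabulate TR − TC: q=0: -55; q=1: -6; q=2: 51; q=3: 102; q=4: 155; q=5: 190; q=6: 207; q=7: 202; q=8: 170.
Profit is maximized at q = 6. AVC there is 176/6 = £29.33 ≤ P, so producing beats shutting down (which would give -£55).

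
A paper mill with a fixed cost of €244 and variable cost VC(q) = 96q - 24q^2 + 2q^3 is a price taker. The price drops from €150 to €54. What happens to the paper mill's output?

Output falls from 9 to 7

MC = 96 - 48q + 6q^2; the shutdown threshold is min AVC = €24 (at q = 6).
With P = €150 above the shutdown price, P = MC gives q = 9.
At P = €54 ≥ min AVC, set P = MC: q = 7. The firm stays open but cuts output.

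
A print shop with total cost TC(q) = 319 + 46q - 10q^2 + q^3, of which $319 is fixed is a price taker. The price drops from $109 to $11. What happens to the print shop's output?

AVC = 46 - 10q + q^2, minimized at q = 5 where min AVC = $21. MC = 46 - 20q + 3q^2.
At P = $109 ≥ min AVC, set P = MC on the rising branch: q = 9.
At P = $11 < min AVC = $21, price no longer covers variable cost at any output, so the firm shuts down: q = 0.

Output falls from 9 to 0 (the firm shuts down)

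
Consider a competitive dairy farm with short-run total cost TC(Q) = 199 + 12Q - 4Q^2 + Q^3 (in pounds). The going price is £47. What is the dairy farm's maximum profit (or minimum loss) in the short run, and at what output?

AVC = 12 - 4Q + Q^2 has its minimum £8 at Q = 2; price £47 clears that bar, so the firm operates.
MC = 12 - 8Q + 3Q^2. Setting P = MC and taking the root on the rising branch gives Q* = 5.
TR = 47·5 = 235. TC = 199 + 85 = 284. Profit = 235 − 284 = -£49.
Shutting down would mean losing the fixed cost of £199, so operating at a loss of £49 is better by £150.

Profit = -£49 at Q = 5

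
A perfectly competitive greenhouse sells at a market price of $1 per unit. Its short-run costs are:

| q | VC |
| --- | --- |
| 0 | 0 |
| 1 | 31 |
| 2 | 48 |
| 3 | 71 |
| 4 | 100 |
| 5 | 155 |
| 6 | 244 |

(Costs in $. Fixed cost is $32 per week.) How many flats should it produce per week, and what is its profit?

q = 0 (shut down); profit = -$32

Compute π = P·q − TC at each output: q=0: -32; q=1: -62; q=2: -78; q=3: -100; q=4: -128; q=5: -182; q=6: -270.
Profit is highest at q = 0. Equivalently, the lowest AVC in the table is 71/3 ≈ $23.67 at q = 3, and P = $1 falls below it — price never covers variable cost, so the firm shuts down and loses only its fixed cost.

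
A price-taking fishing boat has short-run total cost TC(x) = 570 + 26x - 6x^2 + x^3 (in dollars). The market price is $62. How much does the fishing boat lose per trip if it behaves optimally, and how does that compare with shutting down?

Profit = -$354 at x = 6

AVC = 26 - 6x + x^2 has its minimum $17 at x = 3; price $62 clears that bar, so the firm operates.
With MC = 26 - 12x + 3x^2, P = MC on the upward-sloping part at x* = 6.
TR = 62·6 = 372. TC = 570 + 156 = 726. Profit = 372 − 726 = -$354.
That loss of $354 beats the $570 the firm would lose by shutting down; producing recovers $216 of fixed cost.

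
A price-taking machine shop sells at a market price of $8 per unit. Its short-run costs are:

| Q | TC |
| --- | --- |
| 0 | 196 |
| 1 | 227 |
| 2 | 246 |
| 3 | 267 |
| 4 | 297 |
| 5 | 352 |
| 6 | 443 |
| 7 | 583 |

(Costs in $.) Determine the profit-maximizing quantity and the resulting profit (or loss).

Compute π = P·Q − TC at each output: Q=0: -196; Q=1: -219; Q=2: -230; Q=3: -243; Q=4: -265; Q=5: -312; Q=6: -395; Q=7: -527.
Profit is highest at Q = 0. Equivalently, the lowest AVC in the table is 71/3 ≈ $23.67 at Q = 3, and P = $8 falls below it — price never covers variable cost, so the firm shuts down and loses only its fixed cost.

Q = 0 (shut down); profit = -$196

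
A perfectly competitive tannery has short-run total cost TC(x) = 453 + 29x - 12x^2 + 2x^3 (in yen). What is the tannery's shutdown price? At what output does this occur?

The shutdown price is the minimum of AVC. VC = 29x - 12x^2 + 2x^3, so AVC = 29 - 12x + 2x^2.
dAVC/dx = -12 + 4x = 0 gives x = 3. min AVC = 29 - 12·3 + 2·3^2 = 11.
The firm shuts down for any P below ¥11.

¥11 per unit, at x = 3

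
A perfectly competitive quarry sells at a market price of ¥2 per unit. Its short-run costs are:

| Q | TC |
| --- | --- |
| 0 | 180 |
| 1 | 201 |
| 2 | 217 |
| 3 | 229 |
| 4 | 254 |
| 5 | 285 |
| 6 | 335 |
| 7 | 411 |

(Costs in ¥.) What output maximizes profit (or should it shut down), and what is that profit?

Tabulate TR − TC: Q=0: -180; Q=1: -199; Q=2: -213; Q=3: -223; Q=4: -246; Q=5: -275; Q=6: -323; Q=7: -397.
Profit is highest at Q = 0. Equivalently, the lowest AVC in the table is 49/3 ≈ ¥16.33 at Q = 3, and P = ¥2 falls below it — price never covers variable cost, so the firm shuts down and loses only its fixed cost.

Q = 0 (shut down); profit = -¥180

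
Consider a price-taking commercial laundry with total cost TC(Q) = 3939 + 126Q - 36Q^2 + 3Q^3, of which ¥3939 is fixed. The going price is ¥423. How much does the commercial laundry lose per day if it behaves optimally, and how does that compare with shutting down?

AVC = 126 - 36Q + 3Q^2; min AVC = ¥18 at Q = 6. Since P = ¥423 ≥ min AVC, the firm produces.
With MC = 126 - 72Q + 9Q^2, P = MC on the upward-sloping part at Q* = 11.
TR = 423·11 = 4653. TC = 3939 + 1023 = 4962. Profit = 4653 − 4962 = -¥309.
By producing, the firm covers all variable cost plus ¥3630 of fixed cost; shutting down would lose the full ¥3939.

Profit = -¥309 at Q = 11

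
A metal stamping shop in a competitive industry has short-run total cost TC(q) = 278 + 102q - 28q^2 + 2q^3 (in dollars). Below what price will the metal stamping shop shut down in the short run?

$4 per unit

The firm shuts down when price falls below the minimum of average variable cost. AVC = VC/q = 102 - 28q + 2q^2.
dAVC/dq = -28 + 4q = 0 gives q = 7. min AVC = 102 - 28·7 + 2·7^2 = 4.
The firm shuts down for any P below $4.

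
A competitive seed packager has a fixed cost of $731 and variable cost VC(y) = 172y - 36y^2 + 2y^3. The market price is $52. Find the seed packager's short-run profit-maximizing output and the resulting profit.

AVC = 172 - 36y + 2y^2; min AVC = $10 at y = 9. Since P = $52 ≥ min AVC, the firm produces.
MC = 172 - 72y + 6y^2. Setting P = MC and taking the root on the rising branch gives y* = 10.
TR = 52·10 = 520. TC = 731 + 120 = 851. Profit = 520 − 851 = -$331.
By producing, the firm covers all variable cost plus $400 of fixed cost; shutting down would lose the full $731.

Profit = -$331 at y = 10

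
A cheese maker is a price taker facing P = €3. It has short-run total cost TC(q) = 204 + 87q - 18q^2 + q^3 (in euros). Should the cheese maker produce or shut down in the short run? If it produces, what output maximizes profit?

From TC, MC = TC'(q) = 87 - 36q + 3q^2 and AVC = VC/q = 87 - 18q + q^2.
AVC is minimized where dAVC/dq = -18 + 2q = 0, at q = 9; min AVC = 87 - 18·9 + 9^2 = €6.
With P < min AVC (€3 < €6), every unit sold adds to the loss.
Shutting down limits the loss to fixed cost, €204.

Shut down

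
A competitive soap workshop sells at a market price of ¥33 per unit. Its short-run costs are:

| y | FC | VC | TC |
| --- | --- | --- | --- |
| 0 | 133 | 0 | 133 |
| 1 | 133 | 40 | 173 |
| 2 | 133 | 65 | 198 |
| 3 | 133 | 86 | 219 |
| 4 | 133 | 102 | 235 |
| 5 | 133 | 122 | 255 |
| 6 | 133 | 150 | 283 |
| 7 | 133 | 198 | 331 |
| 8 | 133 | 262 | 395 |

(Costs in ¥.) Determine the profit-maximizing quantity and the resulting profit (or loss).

Compute π = P·y − TC at each output: y=0: -133; y=1: -140; y=2: -132; y=3: -120; y=4: -103; y=5: -90; y=6: -85; y=7: -100; y=8: -131.
Profit is maximized at y = 6. AVC there is 150/6 = ¥25 ≤ P, so producing beats shutting down (which would give -¥133).

y = 6; profit = -¥85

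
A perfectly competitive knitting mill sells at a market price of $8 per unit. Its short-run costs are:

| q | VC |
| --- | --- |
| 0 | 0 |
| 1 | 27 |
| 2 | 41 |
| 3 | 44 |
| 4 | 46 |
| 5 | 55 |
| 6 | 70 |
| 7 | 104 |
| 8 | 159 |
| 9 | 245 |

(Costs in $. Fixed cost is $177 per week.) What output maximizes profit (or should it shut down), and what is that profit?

q = 0 (shut down); profit = -$177

Compute π = P·q − TC at each output: q=0: -177; q=1: -196; q=2: -202; q=3: -197; q=4: -191; q=5: -192; q=6: -199; q=7: -225; q=8: -272; q=9: -350.
Profit is highest at q = 0. Equivalently, the lowest AVC in the table is 55/5 ≈ $11 at q = 5, and P = $8 falls below it — price never covers variable cost, so the firm shuts down and loses only its fixed cost.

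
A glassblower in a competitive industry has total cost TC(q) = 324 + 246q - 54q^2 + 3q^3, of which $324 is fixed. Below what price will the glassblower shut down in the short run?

$3 per unit

The firm shuts down when price falls below the minimum of average variable cost. AVC = VC/q = 246 - 54q + 3q^2.
At the minimum of AVC, MC = AVC. MC = 246 - 108q + 9q^2; setting MC = AVC gives 6q^2 - 54q = 0, so q = 9. min AVC = 3.
So the shutdown price is $3.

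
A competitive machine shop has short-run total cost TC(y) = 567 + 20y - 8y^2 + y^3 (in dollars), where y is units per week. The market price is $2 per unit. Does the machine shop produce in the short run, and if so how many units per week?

Strip out fixed cost: VC = 20y - 8y^2 + y^3. Then AVC = 20 - 8y + y^2 and MC = 20 - 16y + 3y^2.
The AVC parabola has its vertex at y = 8/2 = 4, where AVC = 20 - 8·4 + 4^2 = $4.
With P < min AVC ($2 < $4), every unit sold adds to the loss.
Shutting down limits the loss to fixed cost, $567.

Shut down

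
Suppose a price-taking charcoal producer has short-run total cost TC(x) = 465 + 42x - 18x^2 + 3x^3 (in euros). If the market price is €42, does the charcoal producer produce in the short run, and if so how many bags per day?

Produce at x = 4

Strip out fixed cost: VC = 42x - 18x^2 + 3x^3. Then AVC = 42 - 18x + 3x^2 and MC = 42 - 36x + 9x^2.
AVC is minimized where dAVC/dx = -18 + 6x = 0, at x = 3; min AVC = 42 - 18·3 + 3·3^2 = €15.
Because €42 ≥ €15, revenue can cover variable cost; the firm operates.
Set P = MC: 42 = 42 - 36x + 9x^2 → -36x + 9x^2 = 0. The roots are x = 0 and x = 4; the profit-maximizing output is on the rising part of MC, so x* = 4.
Check: AVC at x = 4 is €18 ≤ P, so revenue covers variable cost.
Profit = P·x − TC = 42·4 − 537 = -€369, a loss, but smaller than the €465 fixed cost the firm would lose by shutting down.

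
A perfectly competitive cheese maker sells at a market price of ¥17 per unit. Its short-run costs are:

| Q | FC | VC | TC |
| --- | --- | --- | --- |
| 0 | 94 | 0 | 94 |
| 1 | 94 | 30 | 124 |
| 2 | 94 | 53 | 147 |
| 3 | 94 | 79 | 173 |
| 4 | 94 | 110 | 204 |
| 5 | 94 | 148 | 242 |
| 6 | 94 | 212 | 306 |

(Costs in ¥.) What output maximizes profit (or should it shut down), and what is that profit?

Profit at each row (π = 17Q − TC): Q=0: -94; Q=1: -107; Q=2: -113; Q=3: -122; Q=4: -136; Q=5: -157; Q=6: -204.
Profit is highest at Q = 0. Equivalently, the lowest AVC in the table is 79/3 ≈ ¥26.33 at Q = 3, and P = ¥17 falls below it — price never covers variable cost, so the firm shuts down and loses only its fixed cost.

Q = 0 (shut down); profit = -¥94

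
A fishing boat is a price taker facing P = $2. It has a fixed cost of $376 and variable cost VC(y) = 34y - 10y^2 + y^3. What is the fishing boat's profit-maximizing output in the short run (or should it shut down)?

Variable cost is VC = 34y - 10y^2 + y^3, so AVC = VC/y = 34 - 10y + y^2 and MC = dTC/dy = 34 - 20y + 3y^2.
The AVC parabola has its vertex at y = 10/2 = 5, where AVC = 34 - 10·5 + 5^2 = $9.
P = $2 lies below min AVC = $9; no output level covers variable cost.
Best response: produce nothing and absorb the $376 fixed cost.

Shut down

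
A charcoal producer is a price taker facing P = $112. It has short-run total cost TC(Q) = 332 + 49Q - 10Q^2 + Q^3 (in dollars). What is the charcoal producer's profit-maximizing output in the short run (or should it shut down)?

From TC, MC = TC'(Q) = 49 - 20Q + 3Q^2 and AVC = VC/Q = 49 - 10Q + Q^2.
The AVC parabola has its vertex at Q = 10/2 = 5, where AVC = 49 - 10·5 + 5^2 = $24.
Because $112 ≥ $24, revenue can cover variable cost; the firm operates.
Set P = MC: 112 = 49 - 20Q + 3Q^2 → -63 - 20Q + 3Q^2 = 0. The roots are Q = -7/3 and Q = 9; the profit-maximizing output is on the rising part of MC, so Q* = 9.
Check: AVC at Q = 9 is $40 ≤ P, so revenue covers variable cost.
Profit = P·Q − TC = 112·9 − 692 = $316.

Produce at Q = 9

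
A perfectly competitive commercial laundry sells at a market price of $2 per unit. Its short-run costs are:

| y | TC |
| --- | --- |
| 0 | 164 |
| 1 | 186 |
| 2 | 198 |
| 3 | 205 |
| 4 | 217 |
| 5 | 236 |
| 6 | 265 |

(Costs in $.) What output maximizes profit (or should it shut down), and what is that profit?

Profit at each row (π = 2y − TC): y=0: -164; y=1: -184; y=2: -194; y=3: -199; y=4: -209; y=5: -226; y=6: -253.
Profit is highest at y = 0. Equivalently, the lowest AVC in the table is 53/4 ≈ $13.25 at y = 4, and P = $2 falls below it — price never covers variable cost, so the firm shuts down and loses only its fixed cost.

y = 0 (shut down); profit = -$164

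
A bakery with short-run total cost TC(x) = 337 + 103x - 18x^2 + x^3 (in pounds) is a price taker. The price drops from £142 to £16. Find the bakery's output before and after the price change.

MC = 103 - 36x + 3x^2; the shutdown threshold is min AVC = £22 (at x = 9).
With P = £142 above the shutdown price, P = MC gives x = 13.
At P = £16 < min AVC = £22, price no longer covers variable cost at any output, so the firm shuts down: x = 0.

Output falls from 13 to 0 (the firm shuts down)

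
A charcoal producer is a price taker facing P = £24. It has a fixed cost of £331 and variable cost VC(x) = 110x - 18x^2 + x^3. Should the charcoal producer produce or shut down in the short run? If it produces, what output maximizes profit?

Shut down

From TC, MC = TC'(x) = 110 - 36x + 3x^2 and AVC = VC/x = 110 - 18x + x^2.
AVC hits its minimum where MC = AVC, at x = 9, giving min AVC = 110 - 18·9 + 9^2 = £29.
With P < min AVC (£24 < £29), every unit sold adds to the loss.
Best response: produce nothing and absorb the £331 fixed cost.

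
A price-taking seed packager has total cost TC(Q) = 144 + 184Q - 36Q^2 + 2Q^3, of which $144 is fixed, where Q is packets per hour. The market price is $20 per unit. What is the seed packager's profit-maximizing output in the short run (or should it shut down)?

Strip out fixed cost: VC = 184Q - 36Q^2 + 2Q^3. Then AVC = 184 - 36Q + 2Q^2 and MC = 184 - 72Q + 6Q^2.
AVC is minimized where dAVC/dQ = -36 + 4Q = 0, at Q = 9; min AVC = 184 - 36·9 + 2·9^2 = $22.
P = $20 lies below min AVC = $22; no output level covers variable cost.
The firm minimizes its loss by shutting down and losing only its fixed cost of $144.

Shut down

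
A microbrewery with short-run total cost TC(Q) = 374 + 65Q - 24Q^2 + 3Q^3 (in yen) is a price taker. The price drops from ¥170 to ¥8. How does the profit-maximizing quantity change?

Output falls from 7 to 0 (the firm shuts down)

MC = 65 - 48Q + 9Q^2; the shutdown threshold is min AVC = ¥17 (at Q = 4).
At P = ¥170 ≥ min AVC, set P = MC on the rising branch: Q = 7.
At P = ¥8 < min AVC = ¥17, price no longer covers variable cost at any output, so the firm shuts down: Q = 0.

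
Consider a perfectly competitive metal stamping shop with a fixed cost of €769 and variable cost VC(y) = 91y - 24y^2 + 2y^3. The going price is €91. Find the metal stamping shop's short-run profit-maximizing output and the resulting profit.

AVC = 91 - 24y + 2y^2 has its minimum €19 at y = 6; price €91 clears that bar, so the firm operates.
MC = 91 - 48y + 6y^2. Setting P = MC and taking the root on the rising branch gives y* = 8.
TR = 91·8 = 728. TC = 769 + 216 = 985. Profit = 728 − 985 = -€257.
That loss of €257 beats the €769 the firm would lose by shutting down; producing recovers €512 of fixed cost.

Profit = -€257 at y = 8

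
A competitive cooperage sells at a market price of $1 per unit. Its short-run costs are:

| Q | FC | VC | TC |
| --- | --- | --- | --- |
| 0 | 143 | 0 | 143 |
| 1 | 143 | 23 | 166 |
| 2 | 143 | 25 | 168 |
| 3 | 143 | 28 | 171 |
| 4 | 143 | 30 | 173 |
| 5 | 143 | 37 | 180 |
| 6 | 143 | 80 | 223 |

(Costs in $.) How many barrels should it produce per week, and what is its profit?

Profit at each row (π = 1Q − TC): Q=0: -143; Q=1: -165; Q=2: -166; Q=3: -168; Q=4: -169; Q=5: -175; Q=6: -217.
Profit is highest at Q = 0. Equivalently, the lowest AVC in the table is 37/5 ≈ $7.40 at Q = 5, and P = $1 falls below it — price never covers variable cost, so the firm shuts down and loses only its fixed cost.

Q = 0 (shut down); profit = -$143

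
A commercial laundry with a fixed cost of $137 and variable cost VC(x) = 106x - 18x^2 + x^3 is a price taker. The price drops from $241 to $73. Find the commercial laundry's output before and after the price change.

AVC = 106 - 18x + x^2, minimized at x = 9 where min AVC = $25. MC = 106 - 36x + 3x^2.
At P = $241 ≥ min AVC, set P = MC on the rising branch: x = 15.
At P = $73 ≥ min AVC, set P = MC: x = 11. The firm stays open but cuts output.

Output falls from 15 to 11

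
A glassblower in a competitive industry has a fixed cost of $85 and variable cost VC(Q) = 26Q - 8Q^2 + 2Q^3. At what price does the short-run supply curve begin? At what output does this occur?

$18 per unit, at Q = 2

Short-run supply begins at min AVC. From VC = 26Q - 8Q^2 + 2Q^3, AVC = 26 - 8Q + 2Q^2.
dAVC/dQ = -8 + 4Q = 0 gives Q = 2. min AVC = 26 - 8·2 + 2·2^2 = 18.
For P < $18 the firm produces nothing.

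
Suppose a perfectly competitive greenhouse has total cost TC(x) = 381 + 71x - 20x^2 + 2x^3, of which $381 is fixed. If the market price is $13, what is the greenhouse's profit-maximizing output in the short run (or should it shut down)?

Shut down

From TC, MC = TC'(x) = 71 - 40x + 6x^2 and AVC = VC/x = 71 - 20x + 2x^2.
AVC is minimized where dAVC/dx = -20 + 4x = 0, at x = 5; min AVC = 71 - 20·5 + 2·5^2 = $21.
Since P = $13 < min AVC = $21, price fails to cover variable cost at any output.
The firm minimizes its loss by shutting down and losing only its fixed cost of $381.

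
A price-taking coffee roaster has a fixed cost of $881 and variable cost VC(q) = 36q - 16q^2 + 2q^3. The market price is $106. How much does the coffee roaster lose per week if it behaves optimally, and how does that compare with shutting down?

Profit = -$293 at q = 7

AVC = 36 - 16q + 2q^2 has its minimum $4 at q = 4; price $106 clears that bar, so the firm operates.
MC = 36 - 32q + 6q^2. Setting P = MC and taking the root on the rising branch gives q* = 7.
TR = 106·7 = 742. TC = 881 + 154 = 1035. Profit = 742 − 1035 = -$293.
That loss of $293 beats the $881 the firm would lose by shutting down; producing recovers $588 of fixed cost.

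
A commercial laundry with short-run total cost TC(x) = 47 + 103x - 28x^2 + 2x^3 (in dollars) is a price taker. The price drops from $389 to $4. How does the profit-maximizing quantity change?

AVC = 103 - 28x + 2x^2, minimized at x = 7 where min AVC = $5. MC = 103 - 56x + 6x^2.
At P = $389 ≥ min AVC, set P = MC on the rising branch: x = 13.
At P = $4 < min AVC = $5, price no longer covers variable cost at any output, so the firm shuts down: x = 0.

Output falls from 13 to 0 (the firm shuts down)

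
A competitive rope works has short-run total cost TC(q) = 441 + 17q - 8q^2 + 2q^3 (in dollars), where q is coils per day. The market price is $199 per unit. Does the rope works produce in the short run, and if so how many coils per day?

Produce at q = 7

Strip out fixed cost: VC = 17q - 8q^2 + 2q^3. Then AVC = 17 - 8q + 2q^2 and MC = 17 - 16q + 6q^2.
AVC is minimized where dAVC/dq = -8 + 4q = 0, at q = 2; min AVC = 17 - 8·2 + 2·2^2 = $9.
P = $199 exceeds min AVC = $9, so the firm stays open.
P = MC gives -182 - 16q + 6q^2 = 0, with roots -13/3 and 7. Take the larger (rising MC): q* = 7.
Check: AVC at q = 7 is $59 ≤ P, so revenue covers variable cost.
Profit = P·q − TC = 199·7 − 854 = $539.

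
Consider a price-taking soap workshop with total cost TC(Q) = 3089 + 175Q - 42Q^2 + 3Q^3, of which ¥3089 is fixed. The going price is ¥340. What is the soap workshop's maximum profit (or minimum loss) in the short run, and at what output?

Profit = -¥185 at Q = 11

AVC = 175 - 42Q + 3Q^2; min AVC = ¥28 at Q = 7. Since P = ¥340 ≥ min AVC, the firm produces.
With MC = 175 - 84Q + 9Q^2, P = MC on the upward-sloping part at Q* = 11.
TR = 340·11 = 3740. TC = 3089 + 836 = 3925. Profit = 3740 − 3925 = -¥185.
By producing, the firm covers all variable cost plus ¥2904 of fixed cost; shutting down would lose the full ¥3089.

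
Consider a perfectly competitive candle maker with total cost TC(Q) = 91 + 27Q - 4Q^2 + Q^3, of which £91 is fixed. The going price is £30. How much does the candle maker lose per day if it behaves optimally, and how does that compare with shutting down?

Profit = -£73 at Q = 3

AVC = 27 - 4Q + Q^2; min AVC = £23 at Q = 2. Since P = £30 ≥ min AVC, the firm produces.
With MC = 27 - 8Q + 3Q^2, P = MC on the upward-sloping part at Q* = 3.
TR = 30·3 = 90. TC = 91 + 72 = 163. Profit = 90 − 163 = -£73.
By producing, the firm covers all variable cost plus £18 of fixed cost; shutting down would lose the full £91.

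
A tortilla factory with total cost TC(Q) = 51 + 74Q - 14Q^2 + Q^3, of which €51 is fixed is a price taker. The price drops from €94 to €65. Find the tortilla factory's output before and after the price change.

Output falls from 10 to 9

AVC = 74 - 14Q + Q^2, minimized at Q = 7 where min AVC = €25. MC = 74 - 28Q + 3Q^2.
With P = €94 above the shutdown price, P = MC gives Q = 10.
At P = €65 ≥ min AVC, set P = MC: Q = 9. The firm stays open but cuts output.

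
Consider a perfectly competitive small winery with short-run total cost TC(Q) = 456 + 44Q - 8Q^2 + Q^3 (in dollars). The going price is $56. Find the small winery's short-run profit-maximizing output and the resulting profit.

AVC = 44 - 8Q + Q^2; min AVC = $28 at Q = 4. Since P = $56 ≥ min AVC, the firm produces.
MC = 44 - 16Q + 3Q^2. Setting P = MC and taking the root on the rising branch gives Q* = 6.
TR = 56·6 = 336. TC = 456 + 192 = 648. Profit = 336 − 648 = -$312.
By producing, the firm covers all variable cost plus $144 of fixed cost; shutting down would lose the full $456.

Profit = -$312 at Q = 6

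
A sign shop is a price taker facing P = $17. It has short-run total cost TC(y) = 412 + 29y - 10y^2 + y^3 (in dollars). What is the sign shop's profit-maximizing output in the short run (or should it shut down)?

Produce at y = 6

From TC, MC = TC'(y) = 29 - 20y + 3y^2 and AVC = VC/y = 29 - 10y + y^2.
AVC hits its minimum where MC = AVC, at y = 5, giving min AVC = 29 - 10·5 + 5^2 = $4.
P = $17 exceeds min AVC = $4, so the firm stays open.
P = MC gives 12 - 20y + 3y^2 = 0, with roots 2/3 and 6. Take the larger (rising MC): y* = 6.
Check: AVC at y = 6 is $5 ≤ P, so revenue covers variable cost.
Profit = P·y − TC = 17·6 − 442 = -$340, a loss, but smaller than the $412 fixed cost the firm would lose by shutting down.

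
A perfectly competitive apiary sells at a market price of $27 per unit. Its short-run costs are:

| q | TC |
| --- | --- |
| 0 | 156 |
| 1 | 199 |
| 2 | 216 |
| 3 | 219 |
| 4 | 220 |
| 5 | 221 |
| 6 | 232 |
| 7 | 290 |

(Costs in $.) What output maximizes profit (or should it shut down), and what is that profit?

Tabulate TR − TC: q=0: -156; q=1: -172; q=2: -162; q=3: -138; q=4: -112; q=5: -86; q=6: -70; q=7: -101.
Profit is maximized at q = 6. AVC there is 76/6 = $12.67 ≤ P, so producing beats shutting down (which would give -$156).

q = 6; profit = -$70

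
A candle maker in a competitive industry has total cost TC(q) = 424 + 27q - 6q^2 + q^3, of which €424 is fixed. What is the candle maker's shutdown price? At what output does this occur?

The firm shuts down when price falls below the minimum of average variable cost. AVC = VC/q = 27 - 6q + q^2.
At the minimum of AVC, MC = AVC. MC = 27 - 12q + 3q^2; setting MC = AVC gives 2q^2 - 6q = 0, so q = 3. min AVC = 18.
For P < €18 the firm produces nothing.

€18 per unit, at q = 3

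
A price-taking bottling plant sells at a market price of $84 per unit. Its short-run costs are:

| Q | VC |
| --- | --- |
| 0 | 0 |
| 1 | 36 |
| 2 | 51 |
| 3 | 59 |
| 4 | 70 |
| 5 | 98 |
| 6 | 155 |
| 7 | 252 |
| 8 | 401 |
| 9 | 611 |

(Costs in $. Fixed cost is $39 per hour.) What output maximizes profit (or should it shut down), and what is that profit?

Profit at each row (π = 84Q − TC): Q=0: -39; Q=1: 9; Q=2: 78; Q=3: 154; Q=4: 227; Q=5: 283; Q=6: 310; Q=7: 297; Q=8: 232; Q=9: 106.
Profit is maximized at Q = 6. AVC there is 155/6 = $25.83 ≤ P, so producing beats shutting down (which would give -$39).

Q = 6; profit = $310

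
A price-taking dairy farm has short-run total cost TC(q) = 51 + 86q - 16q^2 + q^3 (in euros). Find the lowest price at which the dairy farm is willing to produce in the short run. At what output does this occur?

€22 per unit, at q = 8

Short-run supply begins at min AVC. From VC = 86q - 16q^2 + q^3, AVC = 86 - 16q + q^2.
At the minimum of AVC, MC = AVC. MC = 86 - 32q + 3q^2; setting MC = AVC gives 2q^2 - 16q = 0, so q = 8. min AVC = 22.
So the shutdown price is €22.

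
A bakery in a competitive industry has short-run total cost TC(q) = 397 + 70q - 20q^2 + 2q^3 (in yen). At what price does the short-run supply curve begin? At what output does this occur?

¥20 per unit, at q = 5

The firm shuts down when price falls below the minimum of average variable cost. AVC = VC/q = 70 - 20q + 2q^2.
At the minimum of AVC, MC = AVC. MC = 70 - 40q + 6q^2; setting MC = AVC gives 4q^2 - 20q = 0, so q = 5. min AVC = 20.
For P < ¥20 the firm produces nothing.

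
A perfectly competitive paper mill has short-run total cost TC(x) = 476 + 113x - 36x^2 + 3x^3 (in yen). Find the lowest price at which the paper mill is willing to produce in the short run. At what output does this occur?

¥5 per unit, at x = 6

The shutdown price is the minimum of AVC. VC = 113x - 36x^2 + 3x^3, so AVC = 113 - 36x + 3x^2.
dAVC/dx = -36 + 6x = 0 gives x = 6. min AVC = 113 - 36·6 + 3·6^2 = 5.
For P < ¥5 the firm produces nothing.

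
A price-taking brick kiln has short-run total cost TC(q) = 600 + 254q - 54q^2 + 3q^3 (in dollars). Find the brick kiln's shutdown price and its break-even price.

Shutdown price = $11; break-even price = $74

Shutdown price = min AVC. AVC = 254 - 54q + 3q^2, with vertex at q = 9 and minimum $11.
ATC = 600/q + 254 - 54q + 3q^2. Setting dATC/dq = −600/q^2 − 54 + 6q = 0 gives q = 10 (since 6·10^3 − 54·10^2 = 600).
min ATC = 600/10 + 254 − 54·10 + 3·10^2 = $74. That is the break-even price.
Between these two prices the firm operates at a loss; above $74 it earns a profit.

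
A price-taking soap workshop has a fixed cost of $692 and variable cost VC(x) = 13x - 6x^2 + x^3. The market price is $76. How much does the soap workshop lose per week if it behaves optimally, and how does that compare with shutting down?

AVC = 13 - 6x + x^2 has its minimum $4 at x = 3; price $76 clears that bar, so the firm operates.
MC = 13 - 12x + 3x^2. Setting P = MC and taking the root on the rising branch gives x* = 7.
TR = 76·7 = 532. TC = 692 + 140 = 832. Profit = 532 − 832 = -$300.
Shutting down would mean losing the fixed cost of $692, so operating at a loss of $300 is better by $392.

Profit = -$300 at x = 7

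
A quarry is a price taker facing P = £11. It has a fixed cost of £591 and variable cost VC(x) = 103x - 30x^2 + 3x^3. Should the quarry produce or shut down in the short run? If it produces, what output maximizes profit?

Shut down

Strip out fixed cost: VC = 103x - 30x^2 + 3x^3. Then AVC = 103 - 30x + 3x^2 and MC = 103 - 60x + 9x^2.
AVC hits its minimum where MC = AVC, at x = 5, giving min AVC = 103 - 30·5 + 3·5^2 = £28.
P = £11 lies below min AVC = £28; no output level covers variable cost.
The firm minimizes its loss by shutting down and losing only its fixed cost of £591.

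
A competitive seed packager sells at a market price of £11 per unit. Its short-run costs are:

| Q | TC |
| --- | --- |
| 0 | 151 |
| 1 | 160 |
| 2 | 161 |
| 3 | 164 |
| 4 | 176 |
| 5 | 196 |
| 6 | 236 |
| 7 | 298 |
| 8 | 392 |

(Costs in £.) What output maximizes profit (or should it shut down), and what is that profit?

Q = 3; profit = -£131

Tabulate TR − TC: Q=0: -151; Q=1: -149; Q=2: -139; Q=3: -131; Q=4: -132; Q=5: -141; Q=6: -170; Q=7: -221; Q=8: -304.
Profit is maximized at Q = 3. AVC there is 13/3 = £4.33 ≤ P, so producing beats shutting down (which would give -£151).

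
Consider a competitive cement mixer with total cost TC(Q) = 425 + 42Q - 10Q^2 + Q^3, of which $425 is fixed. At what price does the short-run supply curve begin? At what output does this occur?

$17 per unit, at Q = 5

Short-run supply begins at min AVC. From VC = 42Q - 10Q^2 + Q^3, AVC = 42 - 10Q + Q^2.
dAVC/dQ = -10 + 2Q = 0 gives Q = 5. min AVC = 42 - 10·5 + 5^2 = 17.
The firm shuts down for any P below $17.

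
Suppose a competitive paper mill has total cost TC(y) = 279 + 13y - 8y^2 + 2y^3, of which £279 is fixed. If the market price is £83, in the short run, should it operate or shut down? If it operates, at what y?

From TC, MC = TC'(y) = 13 - 16y + 6y^2 and AVC = VC/y = 13 - 8y + 2y^2.
The AVC parabola has its vertex at y = 8/4 = 2, where AVC = 13 - 8·2 + 2·2^2 = £5.
Because £83 ≥ £5, revenue can cover variable cost; the firm operates.
Set P = MC: 83 = 13 - 16y + 6y^2 → -70 - 16y + 6y^2 = 0. The roots are y = -7/3 and y = 5; the profit-maximizing output is on the rising part of MC, so y* = 5.
Check: AVC at y = 5 is £23 ≤ P, so revenue covers variable cost.
Profit = P·y − TC = 83·5 − 394 = £21.

Produce at y = 5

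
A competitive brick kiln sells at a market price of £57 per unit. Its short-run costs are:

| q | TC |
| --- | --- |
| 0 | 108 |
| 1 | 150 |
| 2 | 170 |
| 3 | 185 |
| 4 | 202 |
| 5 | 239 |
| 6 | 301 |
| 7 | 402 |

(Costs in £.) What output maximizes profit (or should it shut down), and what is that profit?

q = 5; profit = £46

Tabulate TR − TC: q=0: -108; q=1: -93; q=2: -56; q=3: -14; q=4: 26; q=5: 46; q=6: 41; q=7: -3.
Profit is maximized at q = 5. AVC there is 131/5 = £26.20 ≤ P, so producing beats shutting down (which would give -£108).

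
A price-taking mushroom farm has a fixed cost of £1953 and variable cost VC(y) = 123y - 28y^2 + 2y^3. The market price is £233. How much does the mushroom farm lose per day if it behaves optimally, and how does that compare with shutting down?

Profit = -£17 at y = 11

AVC = 123 - 28y + 2y^2 has its minimum £25 at y = 7; price £233 clears that bar, so the firm operates.
With MC = 123 - 56y + 6y^2, P = MC on the upward-sloping part at y* = 11.
TR = 233·11 = 2563. TC = 1953 + 627 = 2580. Profit = 2563 − 2580 = -£17.
By producing, the firm covers all variable cost plus £1936 of fixed cost; shutting down would lose the full £1953.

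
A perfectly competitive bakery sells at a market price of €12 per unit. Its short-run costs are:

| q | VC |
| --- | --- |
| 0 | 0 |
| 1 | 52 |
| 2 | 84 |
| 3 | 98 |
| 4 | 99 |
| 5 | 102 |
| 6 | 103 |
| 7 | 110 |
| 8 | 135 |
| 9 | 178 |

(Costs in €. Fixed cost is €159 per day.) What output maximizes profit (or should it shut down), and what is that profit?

q = 0 (shut down); profit = -€159

Profit at each row (π = 12q − TC): q=0: -159; q=1: -199; q=2: -219; q=3: -221; q=4: -210; q=5: -201; q=6: -190; q=7: -185; q=8: -198; q=9: -229.
Profit is highest at q = 0. Equivalently, the lowest AVC in the table is 110/7 ≈ €15.71 at q = 7, and P = €12 falls below it — price never covers variable cost, so the firm shuts down and loses only its fixed cost.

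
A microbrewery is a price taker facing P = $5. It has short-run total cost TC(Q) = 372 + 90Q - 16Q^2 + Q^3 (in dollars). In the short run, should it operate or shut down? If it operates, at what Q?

Shut down

Variable cost is VC = 90Q - 16Q^2 + Q^3, so AVC = VC/Q = 90 - 16Q + Q^2 and MC = dTC/dQ = 90 - 32Q + 3Q^2.
AVC hits its minimum where MC = AVC, at Q = 8, giving min AVC = 90 - 16·8 + 8^2 = $26.
With P < min AVC ($5 < $26), every unit sold adds to the loss.
Shutting down limits the loss to fixed cost, $372.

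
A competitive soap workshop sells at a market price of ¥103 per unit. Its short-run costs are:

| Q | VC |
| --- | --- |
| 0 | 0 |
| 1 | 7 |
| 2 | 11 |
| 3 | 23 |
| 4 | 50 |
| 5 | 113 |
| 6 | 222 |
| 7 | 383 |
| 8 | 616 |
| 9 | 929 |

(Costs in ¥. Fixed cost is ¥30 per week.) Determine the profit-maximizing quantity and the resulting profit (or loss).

Compute π = P·Q − TC at each output: Q=0: -30; Q=1: 66; Q=2: 165; Q=3: 256; Q=4: 332; Q=5: 372; Q=6: 366; Q=7: 308; Q=8: 178; Q=9: -32.
Profit is maximized at Q = 5. AVC there is 113/5 = ¥22.60 ≤ P, so producing beats shutting down (which would give -¥30).

Q = 5; profit = ¥372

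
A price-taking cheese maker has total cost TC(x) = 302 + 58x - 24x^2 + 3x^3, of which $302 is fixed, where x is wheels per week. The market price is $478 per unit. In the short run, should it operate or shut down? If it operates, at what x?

Produce at x = 10

From TC, MC = TC'(x) = 58 - 48x + 9x^2 and AVC = VC/x = 58 - 24x + 3x^2.
The AVC parabola has its vertex at x = 24/6 = 4, where AVC = 58 - 24·4 + 3·4^2 = $10.
Because $478 ≥ $10, revenue can cover variable cost; the firm operates.
P = MC gives -420 - 48x + 9x^2 = 0, with roots -14/3 and 10. Take the larger (rising MC): x* = 10.
Check: AVC at x = 10 is $118 ≤ P, so revenue covers variable cost.
Profit = P·x − TC = 478·10 − 1482 = $3298.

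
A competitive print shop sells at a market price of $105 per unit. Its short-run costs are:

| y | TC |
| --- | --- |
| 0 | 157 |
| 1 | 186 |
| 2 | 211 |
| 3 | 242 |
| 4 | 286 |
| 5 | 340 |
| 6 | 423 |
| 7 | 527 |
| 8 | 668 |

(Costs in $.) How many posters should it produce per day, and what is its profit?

y = 7; profit = $208

Tabulate TR − TC: y=0: -157; y=1: -81; y=2: -1; y=3: 73; y=4: 134; y=5: 185; y=6: 207; y=7: 208; y=8: 172.
Profit is maximized at y = 7. AVC there is 370/7 = $52.86 ≤ P, so producing beats shutting down (which would give -$157).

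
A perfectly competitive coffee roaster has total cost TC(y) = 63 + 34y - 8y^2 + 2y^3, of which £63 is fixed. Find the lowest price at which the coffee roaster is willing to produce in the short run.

£26 per unit

The shutdown price is the minimum of AVC. VC = 34y - 8y^2 + 2y^3, so AVC = 34 - 8y + 2y^2.
At the minimum of AVC, MC = AVC. MC = 34 - 16y + 6y^2; setting MC = AVC gives 4y^2 - 8y = 0, so y = 2. min AVC = 26.
For P < £26 the firm produces nothing.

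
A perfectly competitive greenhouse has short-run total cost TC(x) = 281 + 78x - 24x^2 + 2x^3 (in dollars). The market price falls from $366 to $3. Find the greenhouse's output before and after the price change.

AVC = 78 - 24x + 2x^2, minimized at x = 6 where min AVC = $6. MC = 78 - 48x + 6x^2.
At P = $366 ≥ min AVC, set P = MC on the rising branch: x = 12.
At P = $3 < min AVC = $6, price no longer covers variable cost at any output, so the firm shuts down: x = 0.

Output falls from 12 to 0 (the firm shuts down)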